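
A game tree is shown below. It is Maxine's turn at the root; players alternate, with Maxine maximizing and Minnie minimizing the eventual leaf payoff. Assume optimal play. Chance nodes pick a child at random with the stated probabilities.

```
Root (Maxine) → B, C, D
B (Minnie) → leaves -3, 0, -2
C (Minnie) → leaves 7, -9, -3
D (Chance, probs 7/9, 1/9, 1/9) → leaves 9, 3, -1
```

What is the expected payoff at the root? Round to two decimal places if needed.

B (Minnie): min(-3, 0, -2) = -3
C (Minnie): min(7, -9, -3) = -9
D (Chance): 7/9·9 + 1/9·3 + 1/9·-1 = 7.22
Root (Maxine): max(-3, -9, 7.22) = 7.22

7.22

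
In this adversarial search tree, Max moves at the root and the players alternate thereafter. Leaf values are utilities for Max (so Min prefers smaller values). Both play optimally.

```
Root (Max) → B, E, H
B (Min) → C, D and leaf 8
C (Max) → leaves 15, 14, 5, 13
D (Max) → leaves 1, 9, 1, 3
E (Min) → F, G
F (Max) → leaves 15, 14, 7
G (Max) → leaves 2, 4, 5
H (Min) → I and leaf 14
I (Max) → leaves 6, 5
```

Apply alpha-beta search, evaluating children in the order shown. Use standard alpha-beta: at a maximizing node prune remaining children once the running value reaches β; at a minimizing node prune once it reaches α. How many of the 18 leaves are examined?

17

C [α=-∞,β=+∞]: v=15
D [α=-∞,β=15]: v=9
B [α=-∞,β=+∞]: v=8
F [α=8,β=+∞]: v=15
G [α=8,β=15]: v=5
E [α=8,β=+∞]: v=5
I [α=8,β=+∞]: v=6
H [α=8,β=+∞]: v=6 after child 1 ≤ α → α-cutoff, skip 1
Root [α=-∞,β=+∞]: v=8
Leaves evaluated: 17 of 18.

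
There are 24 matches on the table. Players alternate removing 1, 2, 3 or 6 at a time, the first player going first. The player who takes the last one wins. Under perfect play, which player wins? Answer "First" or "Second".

Mark each pile size as W (mover wins) or L (mover loses):
i:   0  1  2  3  4  5  6  7  8  9 10 11 12 13 14 15 16 17 18 19 20 21 22 23 24
     L  W  W  W  L  W  W  W  L  W  W  W  L  W  W  W  L  W  W  W  L  W  W  W  L
Position 24 is L, so the second player wins.

Second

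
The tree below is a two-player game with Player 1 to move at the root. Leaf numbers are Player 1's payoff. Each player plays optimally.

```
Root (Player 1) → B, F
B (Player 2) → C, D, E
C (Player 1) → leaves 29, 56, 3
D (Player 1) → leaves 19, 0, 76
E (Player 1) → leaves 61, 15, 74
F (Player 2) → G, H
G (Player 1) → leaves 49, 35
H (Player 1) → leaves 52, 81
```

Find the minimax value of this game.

C (Player 1): max(29, 56, 3) = 56
D (Player 1): max(19, 0, 76) = 76
E (Player 1): max(61, 15, 74) = 74
B (Player 2): min(56, 76, 74) = 56
G (Player 1): max(49, 35) = 49
H (Player 1): max(52, 81) = 81
F (Player 2): min(49, 81) = 49
Root (Player 1): max(56, 49) = 56

56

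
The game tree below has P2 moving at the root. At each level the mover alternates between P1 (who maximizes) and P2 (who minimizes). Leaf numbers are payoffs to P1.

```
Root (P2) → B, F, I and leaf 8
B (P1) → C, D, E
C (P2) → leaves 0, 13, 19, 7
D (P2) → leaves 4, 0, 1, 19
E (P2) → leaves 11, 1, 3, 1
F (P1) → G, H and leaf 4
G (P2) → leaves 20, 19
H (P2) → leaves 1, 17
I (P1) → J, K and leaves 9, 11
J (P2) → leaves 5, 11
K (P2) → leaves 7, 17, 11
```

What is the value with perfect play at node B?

1

C: min(0, 13, 19, 7) = 0
D: min(4, 0, 1, 19) = 0
E: min(11, 1, 3, 1) = 1
B: max(0, 0, 1) = 1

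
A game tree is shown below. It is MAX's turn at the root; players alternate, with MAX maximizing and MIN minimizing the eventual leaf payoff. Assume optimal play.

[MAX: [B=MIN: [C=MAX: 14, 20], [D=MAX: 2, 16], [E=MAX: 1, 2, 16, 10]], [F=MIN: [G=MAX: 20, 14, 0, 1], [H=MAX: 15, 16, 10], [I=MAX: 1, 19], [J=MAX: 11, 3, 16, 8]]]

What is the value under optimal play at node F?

16

G: max(20, 14, 0, 1) = 20
H: max(15, 16, 10) = 16
I: max(1, 19) = 19
J: max(11, 3, 16, 8) = 16
F: min(20, 16, 19, 16) = 16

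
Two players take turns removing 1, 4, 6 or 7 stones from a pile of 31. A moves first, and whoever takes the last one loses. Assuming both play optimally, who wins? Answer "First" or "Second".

Compute winning (W) and losing (L) positions by backward induction:
i:   0  1  2  3  4  5  6  7  8  9 10 11 12 13 14 15 16 17 18 19 20 21 22 23 24 25 26 27 28 29 30 31
     W  L  W  L  W  W  L  W  W  W  W  L  W  W  L  W  L  W  W  L  W  W  W  W  L  W  W  L  W  L  W  W
Position 31 is W, so the first player wins.

First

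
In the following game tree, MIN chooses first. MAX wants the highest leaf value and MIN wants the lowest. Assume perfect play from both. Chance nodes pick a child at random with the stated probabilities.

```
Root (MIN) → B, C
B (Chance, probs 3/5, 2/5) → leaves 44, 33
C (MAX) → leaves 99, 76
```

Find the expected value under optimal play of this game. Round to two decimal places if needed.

B (Chance): 3/5·44 + 2/5·33 = 39.6
C (MAX): max(99, 76) = 99
Root (MIN): min(39.6, 99) = 39.6

39.6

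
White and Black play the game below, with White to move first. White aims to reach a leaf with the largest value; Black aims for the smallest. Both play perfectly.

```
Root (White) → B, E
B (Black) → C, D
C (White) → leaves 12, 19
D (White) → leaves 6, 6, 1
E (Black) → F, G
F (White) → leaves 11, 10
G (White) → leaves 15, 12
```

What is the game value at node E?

F: max(11, 10) = 11
G: max(15, 12) = 15
E: min(11, 15) = 11

11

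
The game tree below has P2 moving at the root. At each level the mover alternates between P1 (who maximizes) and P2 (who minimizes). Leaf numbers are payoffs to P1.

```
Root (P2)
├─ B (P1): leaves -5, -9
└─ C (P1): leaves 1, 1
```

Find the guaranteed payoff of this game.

-5

B (P1): max(-5, -9) = -5
C (P1): max(1, 1) = 1
Root (P2): min(-5, 1) = -5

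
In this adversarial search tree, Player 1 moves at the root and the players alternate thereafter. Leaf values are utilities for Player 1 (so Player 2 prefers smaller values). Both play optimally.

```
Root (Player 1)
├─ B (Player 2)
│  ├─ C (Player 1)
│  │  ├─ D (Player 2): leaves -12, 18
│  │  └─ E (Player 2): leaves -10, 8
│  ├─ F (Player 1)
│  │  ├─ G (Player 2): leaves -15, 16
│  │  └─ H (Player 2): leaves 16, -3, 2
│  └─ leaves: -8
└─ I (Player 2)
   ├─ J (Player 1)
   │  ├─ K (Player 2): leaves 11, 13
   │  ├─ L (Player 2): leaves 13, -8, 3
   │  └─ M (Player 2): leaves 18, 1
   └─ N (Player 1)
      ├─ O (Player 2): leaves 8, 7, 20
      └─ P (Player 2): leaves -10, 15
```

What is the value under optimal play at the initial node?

D (Player 2): min(-12, 18) = -12
E (Player 2): min(-10, 8) = -10
C (Player 1): max(-12, -10) = -10
G (Player 2): min(-15, 16) = -15
H (Player 2): min(16, -3, 2) = -3
F (Player 1): max(-15, -3) = -3
B (Player 2): min(-10, -3, -8) = -10
K (Player 2): min(11, 13) = 11
L (Player 2): min(13, -8, 3) = -8
M (Player 2): min(18, 1) = 1
J (Player 1): max(11, -8, 1) = 11
O (Player 2): min(8, 7, 20) = 7
P (Player 2): min(-10, 15) = -10
N (Player 1): max(7, -10) = 7
I (Player 2): min(11, 7) = 7
Root (Player 1): max(-10, 7) = 7

7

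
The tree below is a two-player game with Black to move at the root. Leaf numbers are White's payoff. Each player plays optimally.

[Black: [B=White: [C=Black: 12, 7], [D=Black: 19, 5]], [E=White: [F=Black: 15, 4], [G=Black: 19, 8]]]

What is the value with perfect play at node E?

F: min(15, 4) = 4
G: min(19, 8) = 8
E: max(4, 8) = 8

8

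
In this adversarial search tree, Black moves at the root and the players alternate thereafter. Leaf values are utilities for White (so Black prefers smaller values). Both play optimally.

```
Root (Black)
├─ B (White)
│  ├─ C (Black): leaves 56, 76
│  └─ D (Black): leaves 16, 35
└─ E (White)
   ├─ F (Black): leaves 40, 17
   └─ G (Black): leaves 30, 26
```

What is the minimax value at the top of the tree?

26

C (Black): min(56, 76) = 56
D (Black): min(16, 35) = 16
B (White): max(56, 16) = 56
F (Black): min(40, 17) = 17
G (Black): min(30, 26) = 26
E (White): max(17, 26) = 26
Root (Black): min(56, 26) = 26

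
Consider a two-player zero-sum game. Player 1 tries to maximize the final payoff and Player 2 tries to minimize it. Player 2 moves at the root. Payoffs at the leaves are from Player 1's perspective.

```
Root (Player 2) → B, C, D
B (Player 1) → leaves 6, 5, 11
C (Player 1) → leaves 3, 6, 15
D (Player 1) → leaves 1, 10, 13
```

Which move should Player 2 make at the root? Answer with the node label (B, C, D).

B (Player 1): max(6, 5, 11) = 11
C (Player 1): max(3, 6, 15) = 15
D (Player 1): max(1, 10, 13) = 13
Root (Player 2): min(11, 15, 13) = 11
Player 2 picks the child with the lowest value: B (value 11).

B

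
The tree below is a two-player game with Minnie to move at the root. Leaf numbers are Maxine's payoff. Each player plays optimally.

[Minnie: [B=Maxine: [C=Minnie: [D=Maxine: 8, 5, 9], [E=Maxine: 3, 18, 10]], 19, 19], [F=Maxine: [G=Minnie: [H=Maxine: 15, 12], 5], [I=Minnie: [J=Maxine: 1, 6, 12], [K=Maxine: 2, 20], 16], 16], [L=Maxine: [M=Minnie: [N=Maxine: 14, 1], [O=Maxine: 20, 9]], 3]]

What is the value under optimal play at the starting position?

D (Maxine): max(8, 5, 9) = 9
E (Maxine): max(3, 18, 10) = 18
C (Minnie): min(9, 18) = 9
B (Maxine): max(9, 19, 19) = 19
H (Maxine): max(15, 12) = 15
G (Minnie): min(15, 5) = 5
J (Maxine): max(1, 6, 12) = 12
K (Maxine): max(2, 20) = 20
I (Minnie): min(12, 20, 16) = 12
F (Maxine): max(5, 12, 16) = 16
N (Maxine): max(14, 1) = 14
O (Maxine): max(20, 9) = 20
M (Minnie): min(14, 20) = 14
L (Maxine): max(14, 3) = 14
Root (Minnie): min(19, 16, 14) = 14

14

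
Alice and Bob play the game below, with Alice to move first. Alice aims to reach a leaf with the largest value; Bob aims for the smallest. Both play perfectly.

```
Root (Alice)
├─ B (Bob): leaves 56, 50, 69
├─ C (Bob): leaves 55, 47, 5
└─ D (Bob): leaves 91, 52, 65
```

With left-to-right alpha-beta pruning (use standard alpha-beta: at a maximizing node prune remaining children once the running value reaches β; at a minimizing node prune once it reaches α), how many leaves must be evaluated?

B [α=-∞,β=+∞]: v=50
C [α=50,β=+∞]: v=47 after child 2 ≤ α → α-cutoff, skip 1
D [α=50,β=+∞]: v=52
Root [α=-∞,β=+∞]: v=52
Leaves evaluated: 8 of 9.

8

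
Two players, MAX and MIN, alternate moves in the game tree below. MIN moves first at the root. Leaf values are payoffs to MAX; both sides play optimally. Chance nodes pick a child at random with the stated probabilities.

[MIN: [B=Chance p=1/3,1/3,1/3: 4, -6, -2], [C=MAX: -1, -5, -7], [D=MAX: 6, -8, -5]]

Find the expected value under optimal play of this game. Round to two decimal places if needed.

B (Chance): 1/3·4 + 1/3·-6 + 1/3·-2 = -1.33
C (MAX): max(-1, -5, -7) = -1
D (MAX): max(6, -8, -5) = 6
Root (MIN): min(-1.33, -1, 6) = -1.33

-1.33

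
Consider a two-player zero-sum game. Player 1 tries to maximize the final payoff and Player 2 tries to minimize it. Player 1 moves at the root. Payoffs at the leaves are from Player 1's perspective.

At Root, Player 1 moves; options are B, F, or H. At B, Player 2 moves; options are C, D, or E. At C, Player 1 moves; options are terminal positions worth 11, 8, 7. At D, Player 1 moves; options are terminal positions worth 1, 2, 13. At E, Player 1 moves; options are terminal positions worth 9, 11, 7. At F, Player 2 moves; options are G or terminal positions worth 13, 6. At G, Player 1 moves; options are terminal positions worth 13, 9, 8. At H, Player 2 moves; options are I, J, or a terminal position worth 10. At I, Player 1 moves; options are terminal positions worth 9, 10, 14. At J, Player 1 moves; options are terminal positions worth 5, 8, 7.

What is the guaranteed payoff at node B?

11

C: max(11, 8, 7) = 11
D: max(1, 2, 13) = 13
E: max(9, 11, 7) = 11
B: min(11, 13, 11) = 11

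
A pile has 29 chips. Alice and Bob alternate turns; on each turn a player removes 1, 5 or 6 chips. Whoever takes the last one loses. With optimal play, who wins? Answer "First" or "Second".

Mark each pile size as W (mover wins) or L (mover loses):
i:   0  1  2  3  4  5  6  7  8  9 10 11 12 13 14 15 16 17 18 19 20 21 22 23 24 25 26 27 28 29
     W  L  W  L  W  L  W  W  W  W  W  W  L  W  L  W  L  W  W  W  W  W  W  L  W  L  W  L  W  W
Position 29 is W, so the first player wins.

First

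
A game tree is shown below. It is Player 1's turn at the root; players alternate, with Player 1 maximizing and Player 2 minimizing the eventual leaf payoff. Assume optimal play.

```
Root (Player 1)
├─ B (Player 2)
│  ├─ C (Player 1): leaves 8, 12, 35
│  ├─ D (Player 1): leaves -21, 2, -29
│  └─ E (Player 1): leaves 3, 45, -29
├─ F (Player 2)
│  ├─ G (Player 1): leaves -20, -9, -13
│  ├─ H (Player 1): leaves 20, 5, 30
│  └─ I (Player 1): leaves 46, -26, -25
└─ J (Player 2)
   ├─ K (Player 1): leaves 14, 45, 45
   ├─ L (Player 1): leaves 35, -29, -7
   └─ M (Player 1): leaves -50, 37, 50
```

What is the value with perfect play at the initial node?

35

C (Player 1): max(8, 12, 35) = 35
D (Player 1): max(-21, 2, -29) = 2
E (Player 1): max(3, 45, -29) = 45
B (Player 2): min(35, 2, 45) = 2
G (Player 1): max(-20, -9, -13) = -9
H (Player 1): max(20, 5, 30) = 30
I (Player 1): max(46, -26, -25) = 46
F (Player 2): min(-9, 30, 46) = -9
K (Player 1): max(14, 45, 45) = 45
L (Player 1): max(35, -29, -7) = 35
M (Player 1): max(-50, 37, 50) = 50
J (Player 2): min(45, 35, 50) = 35
Root (Player 1): max(2, -9, 35) = 35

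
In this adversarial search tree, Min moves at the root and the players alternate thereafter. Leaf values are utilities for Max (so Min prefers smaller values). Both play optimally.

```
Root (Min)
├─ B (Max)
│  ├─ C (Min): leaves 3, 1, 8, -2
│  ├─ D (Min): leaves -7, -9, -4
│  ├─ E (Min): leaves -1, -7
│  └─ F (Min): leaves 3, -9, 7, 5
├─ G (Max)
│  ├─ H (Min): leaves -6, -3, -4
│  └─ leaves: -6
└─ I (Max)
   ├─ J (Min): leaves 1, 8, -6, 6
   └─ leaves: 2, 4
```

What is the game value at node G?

H: min(-6, -3, -4) = -6
G: max(-6, -6) = -6

-6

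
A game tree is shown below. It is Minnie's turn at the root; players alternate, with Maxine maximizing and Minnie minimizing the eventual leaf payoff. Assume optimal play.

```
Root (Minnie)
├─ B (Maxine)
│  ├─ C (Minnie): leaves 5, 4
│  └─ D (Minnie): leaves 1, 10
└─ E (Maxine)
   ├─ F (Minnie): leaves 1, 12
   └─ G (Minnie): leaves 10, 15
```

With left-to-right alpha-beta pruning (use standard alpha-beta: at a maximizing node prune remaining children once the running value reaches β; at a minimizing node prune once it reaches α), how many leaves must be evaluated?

C [α=-∞,β=+∞]: v=4
D [α=4,β=+∞]: v=1 after child 1 ≤ α → α-cutoff, skip 1
B [α=-∞,β=+∞]: v=4
F [α=-∞,β=4]: v=1
G [α=1,β=4]: v=10
E [α=-∞,β=4]: v=10
Root [α=-∞,β=+∞]: v=4
Leaves evaluated: 7 of 8.

7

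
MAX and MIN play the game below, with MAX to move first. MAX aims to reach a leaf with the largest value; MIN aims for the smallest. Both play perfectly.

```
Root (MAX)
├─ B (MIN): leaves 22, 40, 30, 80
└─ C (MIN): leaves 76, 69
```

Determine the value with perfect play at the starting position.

69

B (MIN): min(22, 40, 30, 80) = 22
C (MIN): min(76, 69) = 69
Root (MAX): max(22, 69) = 69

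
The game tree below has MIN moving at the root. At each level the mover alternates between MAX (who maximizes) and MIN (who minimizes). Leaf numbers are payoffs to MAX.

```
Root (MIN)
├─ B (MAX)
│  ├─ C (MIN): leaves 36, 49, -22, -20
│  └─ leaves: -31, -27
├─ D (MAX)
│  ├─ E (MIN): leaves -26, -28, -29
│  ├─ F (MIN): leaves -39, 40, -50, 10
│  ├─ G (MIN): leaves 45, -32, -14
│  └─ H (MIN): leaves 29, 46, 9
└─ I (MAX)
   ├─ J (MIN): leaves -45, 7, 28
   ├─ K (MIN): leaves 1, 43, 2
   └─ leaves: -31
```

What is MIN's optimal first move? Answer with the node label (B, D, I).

B

C (MIN): min(36, 49, -22, -20) = -22
B (MAX): max(-22, -31, -27) = -22
E (MIN): min(-26, -28, -29) = -29
F (MIN): min(-39, 40, -50, 10) = -50
G (MIN): min(45, -32, -14) = -32
H (MIN): min(29, 46, 9) = 9
D (MAX): max(-29, -50, -32, 9) = 9
J (MIN): min(-45, 7, 28) = -45
K (MIN): min(1, 43, 2) = 1
I (MAX): max(-45, 1, -31) = 1
Root (MIN): min(-22, 9, 1) = -22
MIN picks the child with the lowest value: B (value -22).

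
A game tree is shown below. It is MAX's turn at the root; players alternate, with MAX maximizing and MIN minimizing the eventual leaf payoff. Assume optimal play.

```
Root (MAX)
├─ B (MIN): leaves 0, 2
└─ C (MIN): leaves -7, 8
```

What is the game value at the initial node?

B (MIN): min(0, 2) = 0
C (MIN): min(-7, 8) = -7
Root (MAX): max(0, -7) = 0

0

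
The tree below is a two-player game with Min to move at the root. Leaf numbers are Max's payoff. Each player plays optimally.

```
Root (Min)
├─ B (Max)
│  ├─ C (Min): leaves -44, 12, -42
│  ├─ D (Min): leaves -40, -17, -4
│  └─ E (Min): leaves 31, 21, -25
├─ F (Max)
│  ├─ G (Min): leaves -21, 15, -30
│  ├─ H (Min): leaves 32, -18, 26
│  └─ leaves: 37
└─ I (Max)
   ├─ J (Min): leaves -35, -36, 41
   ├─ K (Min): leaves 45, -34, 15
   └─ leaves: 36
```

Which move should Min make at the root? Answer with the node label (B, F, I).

B

C (Min): min(-44, 12, -42) = -44
D (Min): min(-40, -17, -4) = -40
E (Min): min(31, 21, -25) = -25
B (Max): max(-44, -40, -25) = -25
G (Min): min(-21, 15, -30) = -30
H (Min): min(32, -18, 26) = -18
F (Max): max(-30, -18, 37) = 37
J (Min): min(-35, -36, 41) = -36
K (Min): min(45, -34, 15) = -34
I (Max): max(-36, -34, 36) = 36
Root (Min): min(-25, 37, 36) = -25
Min picks the child with the lowest value: B (value -25).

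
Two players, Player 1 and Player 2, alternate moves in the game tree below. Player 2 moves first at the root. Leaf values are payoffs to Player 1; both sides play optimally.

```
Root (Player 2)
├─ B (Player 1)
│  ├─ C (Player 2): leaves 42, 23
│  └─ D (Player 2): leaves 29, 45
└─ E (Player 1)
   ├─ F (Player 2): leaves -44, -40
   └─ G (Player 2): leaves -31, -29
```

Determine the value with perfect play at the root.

C (Player 2): min(42, 23) = 23
D (Player 2): min(29, 45) = 29
B (Player 1): max(23, 29) = 29
F (Player 2): min(-44, -40) = -44
G (Player 2): min(-31, -29) = -31
E (Player 1): max(-44, -31) = -31
Root (Player 2): min(29, -31) = -31

-31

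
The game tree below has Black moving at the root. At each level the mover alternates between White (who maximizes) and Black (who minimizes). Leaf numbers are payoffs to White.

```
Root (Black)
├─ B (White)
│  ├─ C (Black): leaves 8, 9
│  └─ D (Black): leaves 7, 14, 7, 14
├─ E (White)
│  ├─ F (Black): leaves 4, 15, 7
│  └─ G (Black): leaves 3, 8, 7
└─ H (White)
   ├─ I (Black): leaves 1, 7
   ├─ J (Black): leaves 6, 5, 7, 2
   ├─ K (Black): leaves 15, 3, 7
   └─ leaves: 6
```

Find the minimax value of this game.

C (Black): min(8, 9) = 8
D (Black): min(7, 14, 7, 14) = 7
B (White): max(8, 7) = 8
F (Black): min(4, 15, 7) = 4
G (Black): min(3, 8, 7) = 3
E (White): max(4, 3) = 4
I (Black): min(1, 7) = 1
J (Black): min(6, 5, 7, 2) = 2
K (Black): min(15, 3, 7) = 3
H (White): max(1, 2, 3, 6) = 6
Root (Black): min(8, 4, 6) = 4

4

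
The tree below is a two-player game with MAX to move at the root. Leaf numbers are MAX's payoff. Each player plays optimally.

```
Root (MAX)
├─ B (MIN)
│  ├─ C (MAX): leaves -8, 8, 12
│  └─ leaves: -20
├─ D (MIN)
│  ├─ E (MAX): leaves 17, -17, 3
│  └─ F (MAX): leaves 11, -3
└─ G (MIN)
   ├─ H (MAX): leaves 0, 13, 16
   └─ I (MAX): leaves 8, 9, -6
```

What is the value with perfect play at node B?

C: max(-8, 8, 12) = 12
B: min(12, -20) = -20

-20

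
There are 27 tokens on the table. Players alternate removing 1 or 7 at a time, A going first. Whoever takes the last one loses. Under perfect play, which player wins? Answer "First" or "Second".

Second

Compute winning (W) and losing (L) positions by backward induction:
i:   0  1  2  3  4  5  6  7  8  9 10 11 12 13 14 15 16 17 18 19 20 21 22 23 24 25 26 27
     W  L  W  L  W  L  W  L  W  L  W  L  W  L  W  L  W  L  W  L  W  L  W  L  W  L  W  L
Position 27 is L, so the second player wins.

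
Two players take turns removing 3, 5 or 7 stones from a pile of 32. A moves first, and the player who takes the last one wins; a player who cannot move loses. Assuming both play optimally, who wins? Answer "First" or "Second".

Second

Mark each pile size as W (mover wins) or L (mover loses):
i:   0  1  2  3  4  5  6  7  8  9 10 11 12 13 14 15 16 17 18 19 20 21 22 23 24 25 26 27 28 29 30 31 32
     L  L  L  W  W  W  W  W  W  W  L  L  L  W  W  W  W  W  W  W  L  L  L  W  W  W  W  W  W  W  L  L  L
Position 32 is L, so the second player wins.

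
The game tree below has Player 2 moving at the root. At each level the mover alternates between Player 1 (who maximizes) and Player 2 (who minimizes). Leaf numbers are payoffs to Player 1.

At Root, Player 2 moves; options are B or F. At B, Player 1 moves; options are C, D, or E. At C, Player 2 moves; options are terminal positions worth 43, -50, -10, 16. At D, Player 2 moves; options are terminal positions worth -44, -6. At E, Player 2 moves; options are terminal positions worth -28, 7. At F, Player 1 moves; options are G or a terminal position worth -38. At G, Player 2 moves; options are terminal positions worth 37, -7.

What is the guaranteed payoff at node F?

-7

G: min(37, -7) = -7
F: max(-7, -38) = -7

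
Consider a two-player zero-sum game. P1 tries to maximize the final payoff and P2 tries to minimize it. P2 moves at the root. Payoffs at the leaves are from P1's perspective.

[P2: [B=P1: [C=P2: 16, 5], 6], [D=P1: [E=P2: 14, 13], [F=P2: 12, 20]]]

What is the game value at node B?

C: min(16, 5) = 5
B: max(5, 6) = 6

6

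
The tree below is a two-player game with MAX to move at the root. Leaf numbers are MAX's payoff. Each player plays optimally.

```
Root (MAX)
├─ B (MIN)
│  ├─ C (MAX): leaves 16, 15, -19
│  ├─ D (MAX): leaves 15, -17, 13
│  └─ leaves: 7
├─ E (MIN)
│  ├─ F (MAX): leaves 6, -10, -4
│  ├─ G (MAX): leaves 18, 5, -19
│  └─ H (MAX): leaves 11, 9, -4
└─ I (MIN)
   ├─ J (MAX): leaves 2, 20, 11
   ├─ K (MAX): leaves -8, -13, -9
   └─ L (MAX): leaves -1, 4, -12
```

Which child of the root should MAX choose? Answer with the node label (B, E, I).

B

C (MAX): max(16, 15, -19) = 16
D (MAX): max(15, -17, 13) = 15
B (MIN): min(16, 15, 7) = 7
F (MAX): max(6, -10, -4) = 6
G (MAX): max(18, 5, -19) = 18
H (MAX): max(11, 9, -4) = 11
E (MIN): min(6, 18, 11) = 6
J (MAX): max(2, 20, 11) = 20
K (MAX): max(-8, -13, -9) = -8
L (MAX): max(-1, 4, -12) = 4
I (MIN): min(20, -8, 4) = -8
Root (MAX): max(7, 6, -8) = 7
MAX picks the child with the highest value: B (value 7).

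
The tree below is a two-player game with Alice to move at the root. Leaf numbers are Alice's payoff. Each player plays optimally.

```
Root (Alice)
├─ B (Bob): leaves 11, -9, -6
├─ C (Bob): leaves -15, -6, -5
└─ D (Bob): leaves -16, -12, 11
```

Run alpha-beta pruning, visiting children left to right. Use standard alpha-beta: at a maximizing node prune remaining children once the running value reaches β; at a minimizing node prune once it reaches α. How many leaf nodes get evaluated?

5

B [α=-∞,β=+∞]: v=-9
C [α=-9,β=+∞]: v=-15 after child 1 ≤ α → α-cutoff, skip 2
D [α=-9,β=+∞]: v=-16 after child 1 ≤ α → α-cutoff, skip 2
Root [α=-∞,β=+∞]: v=-9
Leaves evaluated: 5 of 9.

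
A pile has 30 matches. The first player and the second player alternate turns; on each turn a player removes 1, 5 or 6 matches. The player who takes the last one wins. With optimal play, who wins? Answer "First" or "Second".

First

W/L table (W = player to move can force a win):
i:   0  1  2  3  4  5  6  7  8  9 10 11 12 13 14 15 16 17 18 19 20 21 22 23 24 25 26 27 28 29 30
     L  W  L  W  L  W  W  W  W  W  W  L  W  L  W  L  W  W  W  W  W  W  L  W  L  W  L  W  W  W  W
Position 30 is W, so the first player wins.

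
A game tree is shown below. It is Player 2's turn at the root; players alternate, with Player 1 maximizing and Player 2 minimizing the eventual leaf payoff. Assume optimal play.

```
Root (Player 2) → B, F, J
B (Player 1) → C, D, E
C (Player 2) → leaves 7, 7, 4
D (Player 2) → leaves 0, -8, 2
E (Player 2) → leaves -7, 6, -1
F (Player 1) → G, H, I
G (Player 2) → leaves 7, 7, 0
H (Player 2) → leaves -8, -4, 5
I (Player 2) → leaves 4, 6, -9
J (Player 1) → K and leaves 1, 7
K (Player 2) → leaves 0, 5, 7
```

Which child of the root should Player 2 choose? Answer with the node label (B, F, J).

F

C (Player 2): min(7, 7, 4) = 4
D (Player 2): min(0, -8, 2) = -8
E (Player 2): min(-7, 6, -1) = -7
B (Player 1): max(4, -8, -7) = 4
G (Player 2): min(7, 7, 0) = 0
H (Player 2): min(-8, -4, 5) = -8
I (Player 2): min(4, 6, -9) = -9
F (Player 1): max(0, -8, -9) = 0
K (Player 2): min(0, 5, 7) = 0
J (Player 1): max(0, 1, 7) = 7
Root (Player 2): min(4, 0, 7) = 0
Player 2 picks the child with the lowest value: F (value 0).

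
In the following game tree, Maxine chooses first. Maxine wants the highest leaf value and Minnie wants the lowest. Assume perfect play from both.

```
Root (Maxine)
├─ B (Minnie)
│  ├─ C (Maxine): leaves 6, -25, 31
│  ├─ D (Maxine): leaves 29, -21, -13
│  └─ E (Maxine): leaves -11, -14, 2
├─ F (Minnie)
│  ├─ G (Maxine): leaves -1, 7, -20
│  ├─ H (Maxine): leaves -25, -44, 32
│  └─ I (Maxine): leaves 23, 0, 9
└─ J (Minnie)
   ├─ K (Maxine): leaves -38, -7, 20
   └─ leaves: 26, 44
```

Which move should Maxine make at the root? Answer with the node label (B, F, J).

C (Maxine): max(6, -25, 31) = 31
D (Maxine): max(29, -21, -13) = 29
E (Maxine): max(-11, -14, 2) = 2
B (Minnie): min(31, 29, 2) = 2
G (Maxine): max(-1, 7, -20) = 7
H (Maxine): max(-25, -44, 32) = 32
I (Maxine): max(23, 0, 9) = 23
F (Minnie): min(7, 32, 23) = 7
K (Maxine): max(-38, -7, 20) = 20
J (Minnie): min(20, 26, 44) = 20
Root (Maxine): max(2, 7, 20) = 20
Maxine picks the child with the highest value: J (value 20).

J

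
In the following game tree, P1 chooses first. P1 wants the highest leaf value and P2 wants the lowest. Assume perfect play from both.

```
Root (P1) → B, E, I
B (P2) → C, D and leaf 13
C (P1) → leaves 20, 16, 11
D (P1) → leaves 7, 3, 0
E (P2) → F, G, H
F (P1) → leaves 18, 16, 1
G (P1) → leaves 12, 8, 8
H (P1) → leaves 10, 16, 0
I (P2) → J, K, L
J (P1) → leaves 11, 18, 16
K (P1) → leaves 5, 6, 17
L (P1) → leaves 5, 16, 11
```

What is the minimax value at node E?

F: max(18, 16, 1) = 18
G: max(12, 8, 8) = 12
H: max(10, 16, 0) = 16
E: min(18, 12, 16) = 12

12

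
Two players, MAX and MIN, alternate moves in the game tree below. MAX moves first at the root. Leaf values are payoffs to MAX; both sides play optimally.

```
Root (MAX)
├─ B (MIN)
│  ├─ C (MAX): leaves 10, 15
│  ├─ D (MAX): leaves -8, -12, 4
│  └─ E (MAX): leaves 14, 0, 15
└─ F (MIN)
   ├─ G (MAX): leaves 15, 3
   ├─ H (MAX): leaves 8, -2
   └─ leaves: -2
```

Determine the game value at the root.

C (MAX): max(10, 15) = 15
D (MAX): max(-8, -12, 4) = 4
E (MAX): max(14, 0, 15) = 15
B (MIN): min(15, 4, 15) = 4
G (MAX): max(15, 3) = 15
H (MAX): max(8, -2) = 8
F (MIN): min(15, 8, -2) = -2
Root (MAX): max(4, -2) = 4

4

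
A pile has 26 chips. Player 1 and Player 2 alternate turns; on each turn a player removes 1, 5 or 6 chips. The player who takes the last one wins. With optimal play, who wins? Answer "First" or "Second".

Second

Positions where the player to move wins (W) vs loses (L):
i:   0  1  2  3  4  5  6  7  8  9 10 11 12 13 14 15 16 17 18 19 20 21 22 23 24 25 26
     L  W  L  W  L  W  W  W  W  W  W  L  W  L  W  L  W  W  W  W  W  W  L  W  L  W  L
Position 26 is L, so the second player wins.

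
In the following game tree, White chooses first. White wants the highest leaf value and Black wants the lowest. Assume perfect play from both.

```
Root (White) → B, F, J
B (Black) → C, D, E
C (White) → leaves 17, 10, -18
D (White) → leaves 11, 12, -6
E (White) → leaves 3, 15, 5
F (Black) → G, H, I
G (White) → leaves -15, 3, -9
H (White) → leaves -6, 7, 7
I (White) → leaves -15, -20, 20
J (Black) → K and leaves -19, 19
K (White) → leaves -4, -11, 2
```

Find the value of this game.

C (White): max(17, 10, -18) = 17
D (White): max(11, 12, -6) = 12
E (White): max(3, 15, 5) = 15
B (Black): min(17, 12, 15) = 12
G (White): max(-15, 3, -9) = 3
H (White): max(-6, 7, 7) = 7
I (White): max(-15, -20, 20) = 20
F (Black): min(3, 7, 20) = 3
K (White): max(-4, -11, 2) = 2
J (Black): min(2, -19, 19) = -19
Root (White): max(12, 3, -19) = 12

12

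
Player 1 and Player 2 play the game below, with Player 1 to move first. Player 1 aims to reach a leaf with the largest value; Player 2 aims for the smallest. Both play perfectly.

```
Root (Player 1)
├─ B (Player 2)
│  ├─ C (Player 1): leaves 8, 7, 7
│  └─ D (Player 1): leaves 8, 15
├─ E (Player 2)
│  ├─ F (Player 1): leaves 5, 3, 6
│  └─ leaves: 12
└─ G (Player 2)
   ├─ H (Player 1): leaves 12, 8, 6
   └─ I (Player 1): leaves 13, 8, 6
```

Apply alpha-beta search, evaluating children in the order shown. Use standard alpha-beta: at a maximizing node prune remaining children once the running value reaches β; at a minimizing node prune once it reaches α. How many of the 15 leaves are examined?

11

C [α=-∞,β=+∞]: v=8
D [α=-∞,β=8]: v=8 after child 1 ≥ β → β-cutoff, skip 1
B [α=-∞,β=+∞]: v=8
F [α=8,β=+∞]: v=6
E [α=8,β=+∞]: v=6 after child 1 ≤ α → α-cutoff, skip 1
H [α=8,β=+∞]: v=12
I [α=8,β=12]: v=13 after child 1 ≥ β → β-cutoff, skip 2
G [α=8,β=+∞]: v=12
Root [α=-∞,β=+∞]: v=12
Leaves evaluated: 11 of 15.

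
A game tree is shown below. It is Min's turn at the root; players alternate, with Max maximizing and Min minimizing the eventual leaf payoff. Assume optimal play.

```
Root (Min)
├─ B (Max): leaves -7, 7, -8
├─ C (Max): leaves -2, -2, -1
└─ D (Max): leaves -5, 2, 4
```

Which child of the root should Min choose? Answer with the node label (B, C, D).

C

B (Max): max(-7, 7, -8) = 7
C (Max): max(-2, -2, -1) = -1
D (Max): max(-5, 2, 4) = 4
Root (Min): min(7, -1, 4) = -1
Min picks the child with the lowest value: C (value -1).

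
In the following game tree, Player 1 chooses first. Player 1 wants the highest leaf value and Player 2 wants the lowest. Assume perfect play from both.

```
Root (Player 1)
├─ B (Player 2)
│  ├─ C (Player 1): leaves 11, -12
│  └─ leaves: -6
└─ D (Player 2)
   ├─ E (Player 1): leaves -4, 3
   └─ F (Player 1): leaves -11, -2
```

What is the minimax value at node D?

-2

E: max(-4, 3) = 3
F: max(-11, -2) = -2
D: min(3, -2) = -2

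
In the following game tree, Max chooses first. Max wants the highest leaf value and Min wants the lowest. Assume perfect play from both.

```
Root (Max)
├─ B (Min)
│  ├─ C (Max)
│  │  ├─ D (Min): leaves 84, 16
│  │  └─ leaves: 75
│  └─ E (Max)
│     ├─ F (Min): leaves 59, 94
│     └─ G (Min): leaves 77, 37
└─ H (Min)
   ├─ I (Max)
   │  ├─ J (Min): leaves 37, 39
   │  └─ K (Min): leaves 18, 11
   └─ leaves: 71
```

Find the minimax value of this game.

59

D (Min): min(84, 16) = 16
C (Max): max(16, 75) = 75
F (Min): min(59, 94) = 59
G (Min): min(77, 37) = 37
E (Max): max(59, 37) = 59
B (Min): min(75, 59) = 59
J (Min): min(37, 39) = 37
K (Min): min(18, 11) = 11
I (Max): max(37, 11) = 37
H (Min): min(37, 71) = 37
Root (Max): max(59, 37) = 59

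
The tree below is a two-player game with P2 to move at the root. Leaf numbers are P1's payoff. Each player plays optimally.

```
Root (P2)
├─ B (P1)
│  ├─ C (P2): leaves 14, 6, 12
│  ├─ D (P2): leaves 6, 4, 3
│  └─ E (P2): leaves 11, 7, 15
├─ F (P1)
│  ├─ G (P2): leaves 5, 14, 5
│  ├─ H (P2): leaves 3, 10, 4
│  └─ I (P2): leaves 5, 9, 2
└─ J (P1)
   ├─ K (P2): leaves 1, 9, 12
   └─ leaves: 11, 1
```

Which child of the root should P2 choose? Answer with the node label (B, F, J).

F

C (P2): min(14, 6, 12) = 6
D (P2): min(6, 4, 3) = 3
E (P2): min(11, 7, 15) = 7
B (P1): max(6, 3, 7) = 7
G (P2): min(5, 14, 5) = 5
H (P2): min(3, 10, 4) = 3
I (P2): min(5, 9, 2) = 2
F (P1): max(5, 3, 2) = 5
K (P2): min(1, 9, 12) = 1
J (P1): max(1, 11, 1) = 11
Root (P2): min(7, 5, 11) = 5
P2 picks the child with the lowest value: F (value 5).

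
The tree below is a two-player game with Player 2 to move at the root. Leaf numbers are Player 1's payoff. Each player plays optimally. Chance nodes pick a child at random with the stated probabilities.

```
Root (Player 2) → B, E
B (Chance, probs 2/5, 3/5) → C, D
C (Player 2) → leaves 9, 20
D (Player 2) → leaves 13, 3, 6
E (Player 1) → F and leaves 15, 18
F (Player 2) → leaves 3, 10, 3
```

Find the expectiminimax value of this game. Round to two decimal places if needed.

C (Player 2): min(9, 20) = 9
D (Player 2): min(13, 3, 6) = 3
B (Chance): 2/5·9 + 3/5·3 = 5.4
F (Player 2): min(3, 10, 3) = 3
E (Player 1): max(3, 15, 18) = 18
Root (Player 2): min(5.4, 18) = 5.4

5.4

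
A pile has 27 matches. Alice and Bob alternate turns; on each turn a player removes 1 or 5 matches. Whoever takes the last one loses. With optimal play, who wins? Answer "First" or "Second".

Second

Mark each pile size as W (mover wins) or L (mover loses):
i:   0  1  2  3  4  5  6  7  8  9 10 11 12 13 14 15 16 17 18 19 20 21 22 23 24 25 26 27
     W  L  W  L  W  L  W  L  W  L  W  L  W  L  W  L  W  L  W  L  W  L  W  L  W  L  W  L
Position 27 is L, so the second player wins.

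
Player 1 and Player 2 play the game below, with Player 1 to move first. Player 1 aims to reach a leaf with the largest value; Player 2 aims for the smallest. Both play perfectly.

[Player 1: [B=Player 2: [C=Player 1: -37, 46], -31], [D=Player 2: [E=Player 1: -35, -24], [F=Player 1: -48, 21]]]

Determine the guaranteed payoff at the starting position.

C (Player 1): max(-37, 46) = 46
B (Player 2): min(46, -31) = -31
E (Player 1): max(-35, -24) = -24
F (Player 1): max(-48, 21) = 21
D (Player 2): min(-24, 21) = -24
Root (Player 1): max(-31, -24) = -24

-24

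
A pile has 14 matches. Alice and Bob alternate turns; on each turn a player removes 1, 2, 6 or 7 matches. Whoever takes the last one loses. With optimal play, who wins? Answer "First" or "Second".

First

W/L table (W = player to move can force a win):
i:   0  1  2  3  4  5  6  7  8  9 10 11 12 13 14
     W  L  W  W  L  W  W  W  W  L  W  W  L  W  W
Position 14 is W, so the first player wins.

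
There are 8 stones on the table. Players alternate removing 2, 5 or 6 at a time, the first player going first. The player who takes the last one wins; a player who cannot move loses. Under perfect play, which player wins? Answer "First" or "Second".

Second

Positions where the player to move wins (W) vs loses (L):
i:   0  1  2  3  4  5  6  7  8
     L  L  W  W  L  W  W  W  L
Position 8 is L, so the second player wins.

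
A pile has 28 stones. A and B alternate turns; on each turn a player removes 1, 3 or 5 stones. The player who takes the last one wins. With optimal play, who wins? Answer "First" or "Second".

Second

i:   0  1  2  3  4  5  6  7  8  9 10 11 12 13 14 15 16 17 18 19 20 21 22 23 24 25 26 27 28
     L  W  L  W  L  W  L  W  L  W  L  W  L  W  L  W  L  W  L  W  L  W  L  W  L  W  L  W  L
Position 28 is L, so the second player wins.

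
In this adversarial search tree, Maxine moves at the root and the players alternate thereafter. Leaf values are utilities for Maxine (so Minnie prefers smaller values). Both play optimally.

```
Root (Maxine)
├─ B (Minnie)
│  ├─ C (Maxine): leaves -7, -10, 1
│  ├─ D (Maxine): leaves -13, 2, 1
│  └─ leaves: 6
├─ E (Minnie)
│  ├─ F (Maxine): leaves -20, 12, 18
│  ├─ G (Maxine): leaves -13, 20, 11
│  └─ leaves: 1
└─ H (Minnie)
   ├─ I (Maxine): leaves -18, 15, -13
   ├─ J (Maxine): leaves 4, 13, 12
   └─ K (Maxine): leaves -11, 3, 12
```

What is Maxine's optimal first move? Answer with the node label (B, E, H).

C (Maxine): max(-7, -10, 1) = 1
D (Maxine): max(-13, 2, 1) = 2
B (Minnie): min(1, 2, 6) = 1
F (Maxine): max(-20, 12, 18) = 18
G (Maxine): max(-13, 20, 11) = 20
E (Minnie): min(18, 20, 1) = 1
I (Maxine): max(-18, 15, -13) = 15
J (Maxine): max(4, 13, 12) = 13
K (Maxine): max(-11, 3, 12) = 12
H (Minnie): min(15, 13, 12) = 12
Root (Maxine): max(1, 1, 12) = 12
Maxine picks the child with the highest value: H (value 12).

H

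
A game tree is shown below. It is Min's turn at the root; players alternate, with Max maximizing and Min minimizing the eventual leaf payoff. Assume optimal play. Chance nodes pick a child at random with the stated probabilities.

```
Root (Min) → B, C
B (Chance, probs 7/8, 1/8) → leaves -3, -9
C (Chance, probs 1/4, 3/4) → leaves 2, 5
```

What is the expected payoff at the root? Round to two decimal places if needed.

B (Chance): 7/8·-3 + 1/8·-9 = -3.75
C (Chance): 1/4·2 + 3/4·5 = 4.25
Root (Min): min(-3.75, 4.25) = -3.75

-3.75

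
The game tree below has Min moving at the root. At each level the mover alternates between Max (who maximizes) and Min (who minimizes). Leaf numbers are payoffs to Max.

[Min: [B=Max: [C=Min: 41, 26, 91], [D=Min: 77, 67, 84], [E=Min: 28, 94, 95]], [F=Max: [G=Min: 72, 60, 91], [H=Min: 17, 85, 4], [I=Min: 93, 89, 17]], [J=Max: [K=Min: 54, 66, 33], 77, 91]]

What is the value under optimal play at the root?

60

C (Min): min(41, 26, 91) = 26
D (Min): min(77, 67, 84) = 67
E (Min): min(28, 94, 95) = 28
B (Max): max(26, 67, 28) = 67
G (Min): min(72, 60, 91) = 60
H (Min): min(17, 85, 4) = 4
I (Min): min(93, 89, 17) = 17
F (Max): max(60, 4, 17) = 60
K (Min): min(54, 66, 33) = 33
J (Max): max(33, 77, 91) = 91
Root (Min): min(67, 60, 91) = 60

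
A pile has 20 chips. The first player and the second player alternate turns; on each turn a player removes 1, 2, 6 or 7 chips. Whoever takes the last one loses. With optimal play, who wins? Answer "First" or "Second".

W/L table (W = player to move can force a win):
i:   0  1  2  3  4  5  6  7  8  9 10 11 12 13 14 15 16 17 18 19 20
     W  L  W  W  L  W  W  W  W  L  W  W  L  W  W  W  W  L  W  W  L
Position 20 is L, so the second player wins.

Second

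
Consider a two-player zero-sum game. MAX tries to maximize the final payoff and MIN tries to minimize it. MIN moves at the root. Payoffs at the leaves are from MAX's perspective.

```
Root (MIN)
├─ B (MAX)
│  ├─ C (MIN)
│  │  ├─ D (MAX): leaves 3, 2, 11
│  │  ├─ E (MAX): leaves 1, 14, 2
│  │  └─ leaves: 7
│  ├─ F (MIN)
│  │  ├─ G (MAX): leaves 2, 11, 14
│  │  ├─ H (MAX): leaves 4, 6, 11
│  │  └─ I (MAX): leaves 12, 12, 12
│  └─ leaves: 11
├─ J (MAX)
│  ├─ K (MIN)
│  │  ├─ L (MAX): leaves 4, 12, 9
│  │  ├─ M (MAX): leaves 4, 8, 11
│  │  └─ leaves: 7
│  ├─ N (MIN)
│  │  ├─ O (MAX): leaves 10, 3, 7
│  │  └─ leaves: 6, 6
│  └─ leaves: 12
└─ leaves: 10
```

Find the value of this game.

D (MAX): max(3, 2, 11) = 11
E (MAX): max(1, 14, 2) = 14
C (MIN): min(11, 14, 7) = 7
G (MAX): max(2, 11, 14) = 14
H (MAX): max(4, 6, 11) = 11
I (MAX): max(12, 12, 12) = 12
F (MIN): min(14, 11, 12) = 11
B (MAX): max(7, 11, 11) = 11
L (MAX): max(4, 12, 9) = 12
M (MAX): max(4, 8, 11) = 11
K (MIN): min(12, 11, 7) = 7
O (MAX): max(10, 3, 7) = 10
N (MIN): min(10, 6, 6) = 6
J (MAX): max(7, 6, 12) = 12
Root (MIN): min(11, 12, 10) = 10

10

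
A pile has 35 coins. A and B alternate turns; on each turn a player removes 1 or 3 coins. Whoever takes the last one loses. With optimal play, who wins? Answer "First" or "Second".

Mark each pile size as W (mover wins) or L (mover loses):
i:   0  1  2  3  4  5  6  7  8  9 10 11 12 13 14 15 16 17 18 19 20 21 22 23 24 25 26 27 28 29 30 31 32 33 34 35
     W  L  W  L  W  L  W  L  W  L  W  L  W  L  W  L  W  L  W  L  W  L  W  L  W  L  W  L  W  L  W  L  W  L  W  L
Position 35 is L, so the second player wins.

Second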